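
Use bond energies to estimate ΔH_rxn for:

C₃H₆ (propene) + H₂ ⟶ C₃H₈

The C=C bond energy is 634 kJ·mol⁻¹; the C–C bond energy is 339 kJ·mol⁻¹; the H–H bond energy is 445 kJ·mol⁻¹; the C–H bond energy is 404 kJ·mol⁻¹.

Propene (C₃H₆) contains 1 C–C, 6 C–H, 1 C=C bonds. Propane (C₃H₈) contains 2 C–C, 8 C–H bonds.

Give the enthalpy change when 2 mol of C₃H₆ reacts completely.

ΔH = −136 kJ

Bonds broken (reactants):
  C–C: 1 × 339 = 339
  C–H: 6 × 404 = 2424
  C=C: 1 × 634 = 634
  H–H: 1 × 445 = 445
  Σ(broken) = 3842 kJ
Bonds formed (products):
  C–C: 2 × 339 = 678
  C–H: 8 × 404 = 3232
  Σ(formed) = 3910 kJ
ΔH = Σ(broken) − Σ(formed) = 3842 − 3910 = −68 kJ
For 2× the reaction as written: 2 × (−68) = −136 kJ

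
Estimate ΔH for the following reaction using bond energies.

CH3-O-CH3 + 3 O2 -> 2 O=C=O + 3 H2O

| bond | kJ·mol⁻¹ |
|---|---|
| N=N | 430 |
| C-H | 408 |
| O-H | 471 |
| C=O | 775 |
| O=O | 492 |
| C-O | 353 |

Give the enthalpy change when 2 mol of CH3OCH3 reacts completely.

Bonds broken (reactants):
  C-H: 6 × 408 = 2448
  C-O: 2 × 353 = 706
  O=O: 3 × 492 = 1476
  Σ(broken) = 4630 kJ
Bonds formed (products):
  C=O: 4 × 775 = 3100
  O-H: 6 × 471 = 2826
  Σ(formed) = 5926 kJ
ΔH = Σ(broken) − Σ(formed) = 4630 − 5926 = −1296 kJ
For 2× the reaction as written: 2 × (−1296) = −2592 kJ

ΔH = −2592 kJ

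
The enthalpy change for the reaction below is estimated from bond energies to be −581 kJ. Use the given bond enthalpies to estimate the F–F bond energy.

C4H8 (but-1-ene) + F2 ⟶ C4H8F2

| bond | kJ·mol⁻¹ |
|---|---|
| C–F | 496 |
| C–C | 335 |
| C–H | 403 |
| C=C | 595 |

Let D be the F–F bond energy.
Σ(broken) = 2×335 + 8×403 + 1×595 + 1×D = 4489 + D
Σ(formed) = 3×335 + 2×496 + 8×403 = 5221
ΔH = Σ(broken) − Σ(formed) = (4489 + D) − (5221) = −732 + D
Setting this equal to −581 kJ gives D = 151 kJ/mol.

D(F–F) ≈ 151 kJ/mol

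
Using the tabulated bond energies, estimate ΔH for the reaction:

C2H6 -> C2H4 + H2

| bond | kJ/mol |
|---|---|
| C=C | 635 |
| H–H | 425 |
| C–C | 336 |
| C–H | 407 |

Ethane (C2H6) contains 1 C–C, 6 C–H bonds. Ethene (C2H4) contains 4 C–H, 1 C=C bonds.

Bonds broken (reactants):
  C–C: 1 × 336 = 336
  C–H: 6 × 407 = 2442
  Σ(broken) = 2778 kJ
Bonds formed (products):
  C–H: 4 × 407 = 1628
  C=C: 1 × 635 = 635
  H–H: 1 × 425 = 425
  Σ(formed) = 2688 kJ
ΔH = Σ(broken) − Σ(formed) = 2778 − 2688 = +90 kJ

ΔH ≈ +90 kJ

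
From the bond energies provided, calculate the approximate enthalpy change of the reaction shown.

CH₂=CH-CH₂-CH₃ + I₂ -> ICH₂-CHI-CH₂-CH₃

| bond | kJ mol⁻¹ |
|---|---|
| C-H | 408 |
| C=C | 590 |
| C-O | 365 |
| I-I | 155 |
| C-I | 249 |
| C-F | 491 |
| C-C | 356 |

Bonds broken (reactants):
  C-C: 2 × 356 = 712
  C-H: 8 × 408 = 3264
  C=C: 1 × 590 = 590
  I-I: 1 × 155 = 155
  Σ(broken) = 4721 kJ
Bonds formed (products):
  C-C: 3 × 356 = 1068
  C-H: 8 × 408 = 3264
  C-I: 2 × 249 = 498
  Σ(formed) = 4830 kJ
ΔH = Σ(broken) − Σ(formed) = 4721 − 4830 = −109 kJ

ΔH ≈ −109 kJ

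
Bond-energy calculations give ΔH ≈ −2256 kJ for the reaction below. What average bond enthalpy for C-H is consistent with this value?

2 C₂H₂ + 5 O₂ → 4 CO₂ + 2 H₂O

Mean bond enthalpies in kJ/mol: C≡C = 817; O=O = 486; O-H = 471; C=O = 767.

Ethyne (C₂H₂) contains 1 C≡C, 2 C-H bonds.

D(C-H) ≈ 425 kJ/mol

Let D be the C-H bond energy.
Σ(broken) = 2×817 + 4×D + 5×486 = 4064 + 4D
Σ(formed) = 8×767 + 4×471 = 8020
ΔH = Σ(broken) − Σ(formed) = (4064 + 4D) − (8020) = −3956 + 4D
Setting this equal to −2256 kJ gives 4D = 1700, so D = 425 kJ/mol.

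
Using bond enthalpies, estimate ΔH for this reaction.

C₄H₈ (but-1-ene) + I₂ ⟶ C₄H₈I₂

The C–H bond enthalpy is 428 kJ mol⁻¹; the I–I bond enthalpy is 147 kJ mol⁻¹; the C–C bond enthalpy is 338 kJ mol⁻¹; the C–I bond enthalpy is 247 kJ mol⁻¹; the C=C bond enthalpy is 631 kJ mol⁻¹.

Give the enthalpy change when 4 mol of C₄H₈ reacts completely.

Bonds broken (reactants):
  C–C: 2 × 338 = 676
  C–H: 8 × 428 = 3424
  C=C: 1 × 631 = 631
  I–I: 1 × 147 = 147
  Σ(broken) = 4878 kJ
Bonds formed (products):
  C–C: 3 × 338 = 1014
  C–H: 8 × 428 = 3424
  C–I: 2 × 247 = 494
  Σ(formed) = 4932 kJ
ΔH = Σ(broken) − Σ(formed) = 4878 − 4932 = −54 kJ
For 4× the reaction as written: 4 × (−54) = −216 kJ

ΔH = −216 kJ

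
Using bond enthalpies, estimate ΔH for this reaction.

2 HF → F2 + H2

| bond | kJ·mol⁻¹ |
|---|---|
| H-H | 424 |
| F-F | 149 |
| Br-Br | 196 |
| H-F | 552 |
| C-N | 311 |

Bonds broken (reactants):
  H-F: 2 × 552 = 1104
  Σ(broken) = 1104 kJ
Bonds formed (products):
  F-F: 1 × 149 = 149
  H-H: 1 × 424 = 424
  Σ(formed) = 573 kJ
ΔH = Σ(broken) − Σ(formed) = 1104 − 573 = +531 kJ

ΔH ≈ +531 kJ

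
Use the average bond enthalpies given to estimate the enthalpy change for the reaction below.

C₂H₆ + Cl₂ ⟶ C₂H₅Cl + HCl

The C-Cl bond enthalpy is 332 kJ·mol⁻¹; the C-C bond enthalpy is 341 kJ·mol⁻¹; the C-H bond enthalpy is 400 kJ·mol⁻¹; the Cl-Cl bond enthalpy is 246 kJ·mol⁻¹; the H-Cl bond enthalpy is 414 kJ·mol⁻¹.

Bonds broken (reactants):
  C-C: 1 × 341 = 341
  C-H: 6 × 400 = 2400
  Cl-Cl: 1 × 246 = 246
  Σ(broken) = 2987 kJ
Bonds formed (products):
  C-C: 1 × 341 = 341
  C-Cl: 1 × 332 = 332
  C-H: 5 × 400 = 2000
  H-Cl: 1 × 414 = 414
  Σ(formed) = 3087 kJ
ΔH = Σ(broken) − Σ(formed) = 2987 − 3087 = −100 kJ

ΔH ≈ −100 kJ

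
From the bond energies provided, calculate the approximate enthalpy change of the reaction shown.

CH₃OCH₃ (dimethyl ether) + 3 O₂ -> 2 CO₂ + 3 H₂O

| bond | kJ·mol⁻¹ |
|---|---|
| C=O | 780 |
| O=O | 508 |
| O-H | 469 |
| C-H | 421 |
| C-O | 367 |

Bonds broken (reactants):
  C-H: 6 × 421 = 2526
  C-O: 2 × 367 = 734
  O=O: 3 × 508 = 1524
  Σ(broken) = 4784 kJ
Bonds formed (products):
  C=O: 4 × 780 = 3120
  O-H: 6 × 469 = 2814
  Σ(formed) = 5934 kJ
ΔH = Σ(broken) − Σ(formed) = 4784 − 5934 = −1150 kJ

ΔH ≈ −1150 kJ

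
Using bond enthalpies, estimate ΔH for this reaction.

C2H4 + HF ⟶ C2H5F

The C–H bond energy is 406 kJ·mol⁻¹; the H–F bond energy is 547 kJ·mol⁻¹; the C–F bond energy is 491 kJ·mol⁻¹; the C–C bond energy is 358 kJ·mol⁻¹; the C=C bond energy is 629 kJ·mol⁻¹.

ΔH ≈ −79 kJ

Bonds broken (reactants):
  C–H: 4 × 406 = 1624
  C=C: 1 × 629 = 629
  H–F: 1 × 547 = 547
  Σ(broken) = 2800 kJ
Bonds formed (products):
  C–C: 1 × 358 = 358
  C–F: 1 × 491 = 491
  C–H: 5 × 406 = 2030
  Σ(formed) = 2879 kJ
ΔH = Σ(broken) − Σ(formed) = 2800 − 2879 = −79 kJ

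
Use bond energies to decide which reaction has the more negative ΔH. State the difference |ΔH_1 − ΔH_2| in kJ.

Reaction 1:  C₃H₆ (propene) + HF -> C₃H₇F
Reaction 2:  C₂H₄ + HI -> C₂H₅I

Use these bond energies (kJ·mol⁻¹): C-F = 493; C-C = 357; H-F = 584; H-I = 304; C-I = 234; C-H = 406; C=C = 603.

Reaction 1:
  Bonds broken (reactants):
    C-C: 1 × 357 = 357
    C-H: 6 × 406 = 2436
    C=C: 1 × 603 = 603
    H-F: 1 × 584 = 584
    Σ(broken) = 3980 kJ
  Bonds formed (products):
    C-C: 2 × 357 = 714
    C-F: 1 × 493 = 493
    C-H: 7 × 406 = 2842
    Σ(formed) = 4049 kJ
  ΔH_1 = 3980 − 4049 = −69 kJ
Reaction 2:
  Bonds broken (reactants):
    C-H: 4 × 406 = 1624
    C=C: 1 × 603 = 603
    H-I: 1 × 304 = 304
    Σ(broken) = 2531 kJ
  Bonds formed (products):
    C-C: 1 × 357 = 357
    C-H: 5 × 406 = 2030
    C-I: 1 × 234 = 234
    Σ(formed) = 2621 kJ
  ΔH_2 = 2531 − 2621 = −90 kJ
ΔH_1 − ΔH_2 = +21 kJ, so reaction 2 has the more negative ΔH; |ΔH_1 − ΔH_2| = 21 kJ.

Reaction 2, by 21 kJ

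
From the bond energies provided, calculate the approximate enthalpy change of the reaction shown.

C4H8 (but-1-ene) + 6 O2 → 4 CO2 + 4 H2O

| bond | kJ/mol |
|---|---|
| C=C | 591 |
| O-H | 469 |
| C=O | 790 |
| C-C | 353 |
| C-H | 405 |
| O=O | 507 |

ΔH ≈ −2493 kJ

Bonds broken (reactants):
  C-C: 2 × 353 = 706
  C-H: 8 × 405 = 3240
  C=C: 1 × 591 = 591
  O=O: 6 × 507 = 3042
  Σ(broken) = 7579 kJ
Bonds formed (products):
  C=O: 8 × 790 = 6320
  O-H: 8 × 469 = 3752
  Σ(formed) = 10072 kJ
ΔH = Σ(broken) − Σ(formed) = 7579 − 10072 = −2493 kJ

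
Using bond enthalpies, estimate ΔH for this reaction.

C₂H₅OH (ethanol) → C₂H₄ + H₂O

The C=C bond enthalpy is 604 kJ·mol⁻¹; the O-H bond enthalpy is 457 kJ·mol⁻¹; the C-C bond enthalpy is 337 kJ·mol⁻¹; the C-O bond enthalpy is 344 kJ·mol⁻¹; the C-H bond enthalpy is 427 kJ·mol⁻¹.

ΔH ≈ +47 kJ

Bonds broken (reactants):
  C-C: 1 × 337 = 337
  C-H: 5 × 427 = 2135
  C-O: 1 × 344 = 344
  O-H: 1 × 457 = 457
  Σ(broken) = 3273 kJ
Bonds formed (products):
  C-H: 4 × 427 = 1708
  C=C: 1 × 604 = 604
  O-H: 2 × 457 = 914
  Σ(formed) = 3226 kJ
ΔH = Σ(broken) − Σ(formed) = 3273 − 3226 = +47 kJ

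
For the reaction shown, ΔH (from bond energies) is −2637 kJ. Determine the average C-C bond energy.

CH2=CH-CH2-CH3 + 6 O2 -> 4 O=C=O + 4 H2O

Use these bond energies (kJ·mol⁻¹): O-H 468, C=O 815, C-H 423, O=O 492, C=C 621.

Let D be the C-C bond energy.
Σ(broken) = 2×D + 8×423 + 1×621 + 6×492 = 6957 + 2D
Σ(formed) = 8×815 + 8×468 = 10264
ΔH = Σ(broken) − Σ(formed) = (6957 + 2D) − (10264) = −3307 + 2D
Setting this equal to −2637 kJ gives 2D = 670, so D = 335 kJ/mol.

D(C-C) ≈ 335 kJ/mol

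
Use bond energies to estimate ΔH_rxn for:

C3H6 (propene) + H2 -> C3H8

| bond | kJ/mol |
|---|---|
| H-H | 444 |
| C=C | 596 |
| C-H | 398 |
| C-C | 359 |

Bonds broken (reactants):
  C-C: 1 × 359 = 359
  C-H: 6 × 398 = 2388
  C=C: 1 × 596 = 596
  H-H: 1 × 444 = 444
  Σ(broken) = 3787 kJ
Bonds formed (products):
  C-C: 2 × 359 = 718
  C-H: 8 × 398 = 3184
  Σ(formed) = 3902 kJ
ΔH = Σ(broken) − Σ(formed) = 3787 − 3902 = −115 kJ

ΔH ≈ −115 kJ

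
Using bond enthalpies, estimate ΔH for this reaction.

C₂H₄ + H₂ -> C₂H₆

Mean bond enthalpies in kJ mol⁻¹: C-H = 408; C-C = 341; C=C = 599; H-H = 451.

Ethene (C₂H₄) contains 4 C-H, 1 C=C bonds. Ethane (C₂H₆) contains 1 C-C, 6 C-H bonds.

ΔH ≈ −107 kJ

Bonds broken (reactants):
  C-H: 4 × 408 = 1632
  C=C: 1 × 599 = 599
  H-H: 1 × 451 = 451
  Σ(broken) = 2682 kJ
Bonds formed (products):
  C-C: 1 × 341 = 341
  C-H: 6 × 408 = 2448
  Σ(formed) = 2789 kJ
ΔH = Σ(broken) − Σ(formed) = 2682 − 2789 = −107 kJ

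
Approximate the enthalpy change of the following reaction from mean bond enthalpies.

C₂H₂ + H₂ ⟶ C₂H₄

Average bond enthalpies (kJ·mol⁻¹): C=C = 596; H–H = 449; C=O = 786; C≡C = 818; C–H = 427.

ΔH ≈ −183 kJ

Bonds broken (reactants):
  C≡C: 1 × 818 = 818
  C–H: 2 × 427 = 854
  H–H: 1 × 449 = 449
  Σ(broken) = 2121 kJ
Bonds formed (products):
  C–H: 4 × 427 = 1708
  C=C: 1 × 596 = 596
  Σ(formed) = 2304 kJ
ΔH = Σ(broken) − Σ(formed) = 2121 − 2304 = −183 kJ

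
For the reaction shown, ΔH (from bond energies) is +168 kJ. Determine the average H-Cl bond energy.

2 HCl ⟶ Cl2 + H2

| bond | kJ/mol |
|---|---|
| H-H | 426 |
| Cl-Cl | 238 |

Let D be the H-Cl bond energy.
Σ(broken) = 2×D = 2D
Σ(formed) = 1×238 + 1×426 = 664
ΔH = Σ(broken) − Σ(formed) = (2D) − (664) = −664 + 2D
Setting this equal to +168 kJ gives 2D = 832, so D = 416 kJ/mol.

D(H-Cl) ≈ 416 kJ/mol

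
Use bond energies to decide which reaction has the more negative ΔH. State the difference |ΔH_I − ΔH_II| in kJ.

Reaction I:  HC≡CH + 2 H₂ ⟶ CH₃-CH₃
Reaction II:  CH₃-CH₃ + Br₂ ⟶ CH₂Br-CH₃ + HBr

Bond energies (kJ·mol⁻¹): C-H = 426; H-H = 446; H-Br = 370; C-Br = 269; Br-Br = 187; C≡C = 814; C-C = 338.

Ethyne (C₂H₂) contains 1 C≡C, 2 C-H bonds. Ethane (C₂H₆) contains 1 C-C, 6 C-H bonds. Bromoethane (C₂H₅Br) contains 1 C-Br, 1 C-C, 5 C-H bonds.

Reaction I, by 310 kJ

Reaction I:
  Bonds broken (reactants):
    C≡C: 1 × 814 = 814
    C-H: 2 × 426 = 852
    H-H: 2 × 446 = 892
    Σ(broken) = 2558 kJ
  Bonds formed (products):
    C-C: 1 × 338 = 338
    C-H: 6 × 426 = 2556
    Σ(formed) = 2894 kJ
  ΔH_I = 2558 − 2894 = −336 kJ
Reaction II:
  Bonds broken (reactants):
    Br-Br: 1 × 187 = 187
    C-C: 1 × 338 = 338
    C-H: 6 × 426 = 2556
    Σ(broken) = 3081 kJ
  Bonds formed (products):
    C-Br: 1 × 269 = 269
    C-C: 1 × 338 = 338
    C-H: 5 × 426 = 2130
    H-Br: 1 × 370 = 370
    Σ(formed) = 3107 kJ
  ΔH_II = 3081 − 3107 = −26 kJ
ΔH_I − ΔH_II = −310 kJ, so reaction I has the more negative ΔH; |ΔH_I − ΔH_II| = 310 kJ.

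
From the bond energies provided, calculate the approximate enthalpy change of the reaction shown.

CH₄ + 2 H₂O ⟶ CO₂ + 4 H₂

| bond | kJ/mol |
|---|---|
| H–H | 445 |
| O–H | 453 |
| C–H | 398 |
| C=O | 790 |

Bonds broken (reactants):
  C–H: 4 × 398 = 1592
  O–H: 4 × 453 = 1812
  Σ(broken) = 3404 kJ
Bonds formed (products):
  C=O: 2 × 790 = 1580
  H–H: 4 × 445 = 1780
  Σ(formed) = 3360 kJ
ΔH = Σ(broken) − Σ(formed) = 3404 − 3360 = +44 kJ

ΔH ≈ +44 kJ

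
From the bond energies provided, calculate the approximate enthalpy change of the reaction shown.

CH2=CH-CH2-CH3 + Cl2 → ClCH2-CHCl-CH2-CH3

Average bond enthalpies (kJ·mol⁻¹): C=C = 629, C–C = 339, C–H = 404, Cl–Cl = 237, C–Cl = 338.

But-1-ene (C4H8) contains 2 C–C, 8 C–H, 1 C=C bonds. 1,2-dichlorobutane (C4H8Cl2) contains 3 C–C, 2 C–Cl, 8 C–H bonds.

Bonds broken (reactants):
  C–C: 2 × 339 = 678
  C–H: 8 × 404 = 3232
  C=C: 1 × 629 = 629
  Cl–Cl: 1 × 237 = 237
  Σ(broken) = 4776 kJ
Bonds formed (products):
  C–C: 3 × 339 = 1017
  C–Cl: 2 × 338 = 676
  C–H: 8 × 404 = 3232
  Σ(formed) = 4925 kJ
ΔH = Σ(broken) − Σ(formed) = 4776 − 4925 = −149 kJ

ΔH ≈ −149 kJ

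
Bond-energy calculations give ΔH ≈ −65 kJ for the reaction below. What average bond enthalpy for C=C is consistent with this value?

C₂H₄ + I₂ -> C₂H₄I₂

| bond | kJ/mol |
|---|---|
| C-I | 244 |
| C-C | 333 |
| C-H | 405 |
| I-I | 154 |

D(C=C) ≈ 602 kJ/mol

Let D be the C=C bond energy.
Σ(broken) = 4×405 + 1×D + 1×154 = 1774 + D
Σ(formed) = 1×333 + 4×405 + 2×244 = 2441
ΔH = Σ(broken) − Σ(formed) = (1774 + D) − (2441) = −667 + D
Setting this equal to −65 kJ gives D = 602 kJ/mol.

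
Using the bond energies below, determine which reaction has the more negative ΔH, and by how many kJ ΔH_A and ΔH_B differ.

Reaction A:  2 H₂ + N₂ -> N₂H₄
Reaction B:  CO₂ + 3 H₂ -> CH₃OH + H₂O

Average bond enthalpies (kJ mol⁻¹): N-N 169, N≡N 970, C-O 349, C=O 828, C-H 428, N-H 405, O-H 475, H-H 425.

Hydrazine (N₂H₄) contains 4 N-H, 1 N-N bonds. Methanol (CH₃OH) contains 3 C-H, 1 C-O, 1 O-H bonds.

Reaction B, by 158 kJ

Reaction A:
  Bonds broken (reactants):
    H-H: 2 × 425 = 850
    N≡N: 1 × 970 = 970
    Σ(broken) = 1820 kJ
  Bonds formed (products):
    N-H: 4 × 405 = 1620
    N-N: 1 × 169 = 169
    Σ(formed) = 1789 kJ
  ΔH_A = 1820 − 1789 = +31 kJ
Reaction B:
  Bonds broken (reactants):
    C=O: 2 × 828 = 1656
    H-H: 3 × 425 = 1275
    Σ(broken) = 2931 kJ
  Bonds formed (products):
    C-H: 3 × 428 = 1284
    C-O: 1 × 349 = 349
    O-H: 3 × 475 = 1425
    Σ(formed) = 3058 kJ
  ΔH_B = 2931 − 3058 = −127 kJ
ΔH_A − ΔH_B = +158 kJ, so reaction B has the more negative ΔH; |ΔH_A − ΔH_B| = 158 kJ.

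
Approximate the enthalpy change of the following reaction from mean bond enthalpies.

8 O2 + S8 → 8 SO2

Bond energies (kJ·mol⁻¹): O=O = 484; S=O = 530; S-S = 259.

Bonds broken (reactants):
  O=O: 8 × 484 = 3872
  S-S: 8 × 259 = 2072
  Σ(broken) = 5944 kJ
Bonds formed (products):
  S=O: 16 × 530 = 8480
  Σ(formed) = 8480 kJ
ΔH = Σ(broken) − Σ(formed) = 5944 − 8480 = −2536 kJ

ΔH ≈ −2536 kJ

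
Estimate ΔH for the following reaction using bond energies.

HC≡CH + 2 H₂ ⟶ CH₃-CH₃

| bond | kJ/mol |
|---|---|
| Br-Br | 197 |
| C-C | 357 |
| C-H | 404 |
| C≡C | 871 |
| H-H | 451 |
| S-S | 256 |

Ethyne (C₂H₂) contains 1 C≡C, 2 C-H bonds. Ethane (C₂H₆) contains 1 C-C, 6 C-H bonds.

ΔH ≈ −200 kJ

Bonds broken (reactants):
  C≡C: 1 × 871 = 871
  C-H: 2 × 404 = 808
  H-H: 2 × 451 = 902
  Σ(broken) = 2581 kJ
Bonds formed (products):
  C-C: 1 × 357 = 357
  C-H: 6 × 404 = 2424
  Σ(formed) = 2781 kJ
ΔH = Σ(broken) − Σ(formed) = 2581 − 2781 = −200 kJ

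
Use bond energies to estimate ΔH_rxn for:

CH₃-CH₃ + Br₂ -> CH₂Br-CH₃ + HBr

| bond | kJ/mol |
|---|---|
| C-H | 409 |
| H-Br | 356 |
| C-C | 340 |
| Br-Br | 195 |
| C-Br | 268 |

ΔH ≈ −20 kJ

Bonds broken (reactants):
  Br-Br: 1 × 195 = 195
  C-C: 1 × 340 = 340
  C-H: 6 × 409 = 2454
  Σ(broken) = 2989 kJ
Bonds formed (products):
  C-Br: 1 × 268 = 268
  C-C: 1 × 340 = 340
  C-H: 5 × 409 = 2045
  H-Br: 1 × 356 = 356
  Σ(formed) = 3009 kJ
ΔH = Σ(broken) − Σ(formed) = 2989 − 3009 = −20 kJ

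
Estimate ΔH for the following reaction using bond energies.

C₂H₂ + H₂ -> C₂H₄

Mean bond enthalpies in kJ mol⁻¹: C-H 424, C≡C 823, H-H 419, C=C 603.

Bonds broken (reactants):
  C≡C: 1 × 823 = 823
  C-H: 2 × 424 = 848
  H-H: 1 × 419 = 419
  Σ(broken) = 2090 kJ
Bonds formed (products):
  C-H: 4 × 424 = 1696
  C=C: 1 × 603 = 603
  Σ(formed) = 2299 kJ
ΔH = Σ(broken) − Σ(formed) = 2090 − 2299 = −209 kJ

ΔH ≈ −209 kJ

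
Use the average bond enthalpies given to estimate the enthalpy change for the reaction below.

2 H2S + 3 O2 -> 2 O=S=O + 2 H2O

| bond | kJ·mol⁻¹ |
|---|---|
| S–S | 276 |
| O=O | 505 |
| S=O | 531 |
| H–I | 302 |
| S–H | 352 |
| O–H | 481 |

Bonds broken (reactants):
  O=O: 3 × 505 = 1515
  S–H: 4 × 352 = 1408
  Σ(broken) = 2923 kJ
Bonds formed (products):
  O–H: 4 × 481 = 1924
  S=O: 4 × 531 = 2124
  Σ(formed) = 4048 kJ
ΔH = Σ(broken) − Σ(formed) = 2923 − 4048 = −1125 kJ

ΔH ≈ −1125 kJ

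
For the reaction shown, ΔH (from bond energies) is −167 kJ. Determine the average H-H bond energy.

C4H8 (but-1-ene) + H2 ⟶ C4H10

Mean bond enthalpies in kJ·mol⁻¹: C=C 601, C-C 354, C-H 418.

Let D be the H-H bond energy.
Σ(broken) = 2×354 + 8×418 + 1×601 + 1×D = 4653 + D
Σ(formed) = 3×354 + 10×418 = 5242
ΔH = Σ(broken) − Σ(formed) = (4653 + D) − (5242) = −589 + D
Setting this equal to −167 kJ gives D = 422 kJ/mol.

D(H-H) ≈ 422 kJ/mol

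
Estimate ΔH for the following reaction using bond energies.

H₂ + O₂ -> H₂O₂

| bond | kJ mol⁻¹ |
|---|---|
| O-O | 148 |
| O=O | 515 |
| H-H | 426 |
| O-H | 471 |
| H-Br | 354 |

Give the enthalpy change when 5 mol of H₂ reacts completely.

ΔH = −745 kJ

Bonds broken (reactants):
  H-H: 1 × 426 = 426
  O=O: 1 × 515 = 515
  Σ(broken) = 941 kJ
Bonds formed (products):
  O-H: 2 × 471 = 942
  O-O: 1 × 148 = 148
  Σ(formed) = 1090 kJ
ΔH = Σ(broken) − Σ(formed) = 941 − 1090 = −149 kJ
For 5× the reaction as written: 5 × (−149) = −745 kJ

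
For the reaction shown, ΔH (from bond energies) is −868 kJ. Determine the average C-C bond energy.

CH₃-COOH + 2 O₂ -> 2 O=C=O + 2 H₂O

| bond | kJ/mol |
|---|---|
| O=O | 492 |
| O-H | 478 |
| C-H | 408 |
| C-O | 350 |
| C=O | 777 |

Let D be the C-C bond energy.
Σ(broken) = 1×D + 3×408 + 1×350 + 1×777 + 1×478 + 2×492 = 3813 + D
Σ(formed) = 4×777 + 4×478 = 5020
ΔH = Σ(broken) − Σ(formed) = (3813 + D) − (5020) = −1207 + D
Setting this equal to −868 kJ gives D = 339 kJ/mol.

D(C-C) ≈ 339 kJ/mol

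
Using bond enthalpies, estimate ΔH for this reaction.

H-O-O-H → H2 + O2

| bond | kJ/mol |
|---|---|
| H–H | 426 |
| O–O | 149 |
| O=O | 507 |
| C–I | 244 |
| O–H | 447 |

Bonds broken (reactants):
  O–H: 2 × 447 = 894
  O–O: 1 × 149 = 149
  Σ(broken) = 1043 kJ
Bonds formed (products):
  H–H: 1 × 426 = 426
  O=O: 1 × 507 = 507
  Σ(formed) = 933 kJ
ΔH = Σ(broken) − Σ(formed) = 1043 − 933 = +110 kJ

ΔH ≈ +110 kJ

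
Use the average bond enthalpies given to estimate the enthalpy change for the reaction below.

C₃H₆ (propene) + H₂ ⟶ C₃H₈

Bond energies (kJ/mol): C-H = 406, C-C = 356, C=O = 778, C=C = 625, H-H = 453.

Bonds broken (reactants):
  C-C: 1 × 356 = 356
  C-H: 6 × 406 = 2436
  C=C: 1 × 625 = 625
  H-H: 1 × 453 = 453
  Σ(broken) = 3870 kJ
Bonds formed (products):
  C-C: 2 × 356 = 712
  C-H: 8 × 406 = 3248
  Σ(formed) = 3960 kJ
ΔH = Σ(broken) − Σ(formed) = 3870 − 3960 = −90 kJ

ΔH ≈ −90 kJ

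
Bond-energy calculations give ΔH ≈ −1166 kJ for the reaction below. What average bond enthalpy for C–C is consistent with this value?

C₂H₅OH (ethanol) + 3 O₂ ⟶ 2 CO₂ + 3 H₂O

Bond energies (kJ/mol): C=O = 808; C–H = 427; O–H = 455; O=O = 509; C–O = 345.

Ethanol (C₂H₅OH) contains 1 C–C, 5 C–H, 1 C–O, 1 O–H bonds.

D(C–C) ≈ 334 kJ/mol

Let D be the C–C bond energy.
Σ(broken) = 1×D + 5×427 + 1×345 + 1×455 + 3×509 = 4462 + D
Σ(formed) = 4×808 + 6×455 = 5962
ΔH = Σ(broken) − Σ(formed) = (4462 + D) − (5962) = −1500 + D
Setting this equal to −1166 kJ gives D = 334 kJ/mol.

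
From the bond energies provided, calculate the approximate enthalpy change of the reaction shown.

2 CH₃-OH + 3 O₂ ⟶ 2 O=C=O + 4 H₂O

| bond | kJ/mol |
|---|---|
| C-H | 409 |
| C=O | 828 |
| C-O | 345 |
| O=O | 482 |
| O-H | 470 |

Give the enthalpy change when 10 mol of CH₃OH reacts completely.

ΔH = −7710 kJ

Bonds broken (reactants):
  C-H: 6 × 409 = 2454
  C-O: 2 × 345 = 690
  O-H: 2 × 470 = 940
  O=O: 3 × 482 = 1446
  Σ(broken) = 5530 kJ
Bonds formed (products):
  C=O: 4 × 828 = 3312
  O-H: 8 × 470 = 3760
  Σ(formed) = 7072 kJ
ΔH = Σ(broken) − Σ(formed) = 5530 − 7072 = −1542 kJ
For 5× the reaction as written: 5 × (−1542) = −7710 kJ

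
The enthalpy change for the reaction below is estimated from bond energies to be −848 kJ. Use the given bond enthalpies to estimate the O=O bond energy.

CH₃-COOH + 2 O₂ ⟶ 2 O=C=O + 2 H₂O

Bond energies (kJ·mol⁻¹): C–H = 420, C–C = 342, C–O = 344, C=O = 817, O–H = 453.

D(O=O) ≈ 508 kJ/mol

Let D be the O=O bond energy.
Σ(broken) = 1×342 + 3×420 + 1×344 + 1×817 + 1×453 + 2×D = 3216 + 2D
Σ(formed) = 4×817 + 4×453 = 5080
ΔH = Σ(broken) − Σ(formed) = (3216 + 2D) − (5080) = −1864 + 2D
Setting this equal to −848 kJ gives 2D = 1016, so D = 508 kJ/mol.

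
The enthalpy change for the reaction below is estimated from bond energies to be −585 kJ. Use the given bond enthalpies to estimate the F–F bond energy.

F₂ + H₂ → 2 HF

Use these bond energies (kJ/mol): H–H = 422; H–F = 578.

D(F–F) ≈ 149 kJ/mol

Let D be the F–F bond energy.
Σ(broken) = 1×D + 1×422 = 422 + D
Σ(formed) = 2×578 = 1156
ΔH = Σ(broken) − Σ(formed) = (422 + D) − (1156) = −734 + D
Setting this equal to −585 kJ gives D = 149 kJ/mol.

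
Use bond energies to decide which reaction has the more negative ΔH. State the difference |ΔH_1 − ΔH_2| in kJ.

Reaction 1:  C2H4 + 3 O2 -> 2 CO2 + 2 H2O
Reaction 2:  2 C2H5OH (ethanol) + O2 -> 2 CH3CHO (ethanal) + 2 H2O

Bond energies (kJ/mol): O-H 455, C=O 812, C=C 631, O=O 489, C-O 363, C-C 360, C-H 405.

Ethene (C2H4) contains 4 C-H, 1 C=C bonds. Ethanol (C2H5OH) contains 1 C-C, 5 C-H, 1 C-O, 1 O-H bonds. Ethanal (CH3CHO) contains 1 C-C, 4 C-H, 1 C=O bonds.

Reaction 1, by 841 kJ

Reaction 1:
  Bonds broken (reactants):
    C-H: 4 × 405 = 1620
    C=C: 1 × 631 = 631
    O=O: 3 × 489 = 1467
    Σ(broken) = 3718 kJ
  Bonds formed (products):
    C=O: 4 × 812 = 3248
    O-H: 4 × 455 = 1820
    Σ(formed) = 5068 kJ
  ΔH_1 = 3718 − 5068 = −1350 kJ
Reaction 2:
  Bonds broken (reactants):
    C-C: 2 × 360 = 720
    C-H: 10 × 405 = 4050
    C-O: 2 × 363 = 726
    O-H: 2 × 455 = 910
    O=O: 1 × 489 = 489
    Σ(broken) = 6895 kJ
  Bonds formed (products):
    C-C: 2 × 360 = 720
    C-H: 8 × 405 = 3240
    C=O: 2 × 812 = 1624
    O-H: 4 × 455 = 1820
    Σ(formed) = 7404 kJ
  ΔH_2 = 6895 − 7404 = −509 kJ
ΔH_1 − ΔH_2 = −841 kJ, so reaction 1 has the more negative ΔH; |ΔH_1 − ΔH_2| = 841 kJ.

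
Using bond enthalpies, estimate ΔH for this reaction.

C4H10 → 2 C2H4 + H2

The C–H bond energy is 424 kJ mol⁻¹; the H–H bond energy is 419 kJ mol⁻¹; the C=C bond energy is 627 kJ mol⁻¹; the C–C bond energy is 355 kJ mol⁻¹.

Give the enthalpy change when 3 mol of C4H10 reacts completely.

ΔH = +720 kJ

Bonds broken (reactants):
  C–C: 3 × 355 = 1065
  C–H: 10 × 424 = 4240
  Σ(broken) = 5305 kJ
Bonds formed (products):
  C–H: 8 × 424 = 3392
  C=C: 2 × 627 = 1254
  H–H: 1 × 419 = 419
  Σ(formed) = 5065 kJ
ΔH = Σ(broken) − Σ(formed) = 5305 − 5065 = +240 kJ
For 3× the reaction as written: 3 × (+240) = +720 kJ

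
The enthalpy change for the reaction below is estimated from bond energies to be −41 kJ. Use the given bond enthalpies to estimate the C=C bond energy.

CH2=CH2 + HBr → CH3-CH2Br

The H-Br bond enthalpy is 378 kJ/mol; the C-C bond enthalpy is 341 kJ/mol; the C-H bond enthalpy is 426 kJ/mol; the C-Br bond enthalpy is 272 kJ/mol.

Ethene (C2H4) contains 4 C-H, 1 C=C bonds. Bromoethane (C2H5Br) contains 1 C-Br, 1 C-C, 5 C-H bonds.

Let D be the C=C bond energy.
Σ(broken) = 4×426 + 1×D + 1×378 = 2082 + D
Σ(formed) = 1×272 + 1×341 + 5×426 = 2743
ΔH = Σ(broken) − Σ(formed) = (2082 + D) − (2743) = −661 + D
Setting this equal to −41 kJ gives D = 620 kJ/mol.

D(C=C) ≈ 620 kJ/mol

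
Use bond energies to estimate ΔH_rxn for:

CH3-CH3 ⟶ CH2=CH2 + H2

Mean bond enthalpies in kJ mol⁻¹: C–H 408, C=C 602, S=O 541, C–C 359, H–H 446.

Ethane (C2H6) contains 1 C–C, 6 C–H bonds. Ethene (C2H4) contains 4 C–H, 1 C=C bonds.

Bonds broken (reactants):
  C–C: 1 × 359 = 359
  C–H: 6 × 408 = 2448
  Σ(broken) = 2807 kJ
Bonds formed (products):
  C–H: 4 × 408 = 1632
  C=C: 1 × 602 = 602
  H–H: 1 × 446 = 446
  Σ(formed) = 2680 kJ
ΔH = Σ(broken) − Σ(formed) = 2807 − 2680 = +127 kJ

ΔH ≈ +127 kJ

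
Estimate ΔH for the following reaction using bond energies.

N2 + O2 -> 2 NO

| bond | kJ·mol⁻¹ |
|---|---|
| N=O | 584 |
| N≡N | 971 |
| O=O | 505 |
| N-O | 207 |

ΔH ≈ +308 kJ

Bonds broken (reactants):
  N≡N: 1 × 971 = 971
  O=O: 1 × 505 = 505
  Σ(broken) = 1476 kJ
Bonds formed (products):
  N=O: 2 × 584 = 1168
  Σ(formed) = 1168 kJ
ΔH = Σ(broken) − Σ(formed) = 1476 − 1168 = +308 kJ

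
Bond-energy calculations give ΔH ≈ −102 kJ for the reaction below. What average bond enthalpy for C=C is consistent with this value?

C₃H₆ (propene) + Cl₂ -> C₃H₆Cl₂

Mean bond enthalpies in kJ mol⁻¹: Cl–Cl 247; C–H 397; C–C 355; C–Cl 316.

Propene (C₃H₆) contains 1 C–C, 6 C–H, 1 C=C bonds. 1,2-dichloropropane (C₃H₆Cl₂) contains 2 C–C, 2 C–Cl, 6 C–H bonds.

Let D be the C=C bond energy.
Σ(broken) = 1×355 + 6×397 + 1×D + 1×247 = 2984 + D
Σ(formed) = 2×355 + 2×316 + 6×397 = 3724
ΔH = Σ(broken) − Σ(formed) = (2984 + D) − (3724) = −740 + D
Setting this equal to −102 kJ gives D = 638 kJ/mol.

D(C=C) ≈ 638 kJ/mol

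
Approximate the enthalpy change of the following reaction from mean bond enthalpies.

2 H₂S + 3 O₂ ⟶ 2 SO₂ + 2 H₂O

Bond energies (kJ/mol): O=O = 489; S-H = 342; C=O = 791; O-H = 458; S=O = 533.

ΔH ≈ −1129 kJ

Bonds broken (reactants):
  O=O: 3 × 489 = 1467
  S-H: 4 × 342 = 1368
  Σ(broken) = 2835 kJ
Bonds formed (products):
  O-H: 4 × 458 = 1832
  S=O: 4 × 533 = 2132
  Σ(formed) = 3964 kJ
ΔH = Σ(broken) − Σ(formed) = 2835 − 3964 = −1129 kJ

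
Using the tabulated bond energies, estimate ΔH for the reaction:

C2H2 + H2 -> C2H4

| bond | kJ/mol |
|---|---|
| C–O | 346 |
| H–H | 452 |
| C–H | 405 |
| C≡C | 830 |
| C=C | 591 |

ΔH ≈ −119 kJ

Bonds broken (reactants):
  C≡C: 1 × 830 = 830
  C–H: 2 × 405 = 810
  H–H: 1 × 452 = 452
  Σ(broken) = 2092 kJ
Bonds formed (products):
  C–H: 4 × 405 = 1620
  C=C: 1 × 591 = 591
  Σ(formed) = 2211 kJ
ΔH = Σ(broken) − Σ(formed) = 2092 − 2211 = −119 kJ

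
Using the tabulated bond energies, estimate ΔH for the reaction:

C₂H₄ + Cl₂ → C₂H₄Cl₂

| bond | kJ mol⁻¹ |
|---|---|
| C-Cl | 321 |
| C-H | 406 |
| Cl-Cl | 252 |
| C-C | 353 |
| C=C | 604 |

Bonds broken (reactants):
  C-H: 4 × 406 = 1624
  C=C: 1 × 604 = 604
  Cl-Cl: 1 × 252 = 252
  Σ(broken) = 2480 kJ
Bonds formed (products):
  C-C: 1 × 353 = 353
  C-Cl: 2 × 321 = 642
  C-H: 4 × 406 = 1624
  Σ(formed) = 2619 kJ
ΔH = Σ(broken) − Σ(formed) = 2480 − 2619 = −139 kJ

ΔH ≈ −139 kJ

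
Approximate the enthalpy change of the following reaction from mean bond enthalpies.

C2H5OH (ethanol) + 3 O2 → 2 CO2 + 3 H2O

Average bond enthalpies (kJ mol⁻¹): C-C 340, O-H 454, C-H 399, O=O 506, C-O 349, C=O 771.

ΔH ≈ −1152 kJ

Bonds broken (reactants):
  C-C: 1 × 340 = 340
  C-H: 5 × 399 = 1995
  C-O: 1 × 349 = 349
  O-H: 1 × 454 = 454
  O=O: 3 × 506 = 1518
  Σ(broken) = 4656 kJ
Bonds formed (products):
  C=O: 4 × 771 = 3084
  O-H: 6 × 454 = 2724
  Σ(formed) = 5808 kJ
ΔH = Σ(broken) − Σ(formed) = 4656 − 5808 = −1152 kJ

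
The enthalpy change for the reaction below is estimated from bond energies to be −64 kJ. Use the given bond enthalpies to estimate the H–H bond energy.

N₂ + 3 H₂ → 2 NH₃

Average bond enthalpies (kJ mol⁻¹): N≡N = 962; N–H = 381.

D(H–H) ≈ 420 kJ/mol

Let D be the H–H bond energy.
Σ(broken) = 3×D + 1×962 = 962 + 3D
Σ(formed) = 6×381 = 2286
ΔH = Σ(broken) − Σ(formed) = (962 + 3D) − (2286) = −1324 + 3D
Setting this equal to −64 kJ gives 3D = 1260, so D = 420 kJ/mol.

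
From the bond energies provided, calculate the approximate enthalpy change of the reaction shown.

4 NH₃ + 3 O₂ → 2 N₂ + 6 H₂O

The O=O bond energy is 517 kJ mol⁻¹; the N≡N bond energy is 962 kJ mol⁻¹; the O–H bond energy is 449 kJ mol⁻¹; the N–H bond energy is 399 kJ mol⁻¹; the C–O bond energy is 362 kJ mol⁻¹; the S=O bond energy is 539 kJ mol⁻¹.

ΔH ≈ −973 kJ

Bonds broken (reactants):
  N–H: 12 × 399 = 4788
  O=O: 3 × 517 = 1551
  Σ(broken) = 6339 kJ
Bonds formed (products):
  N≡N: 2 × 962 = 1924
  O–H: 12 × 449 = 5388
  Σ(formed) = 7312 kJ
ΔH = Σ(broken) − Σ(formed) = 6339 − 7312 = −973 kJ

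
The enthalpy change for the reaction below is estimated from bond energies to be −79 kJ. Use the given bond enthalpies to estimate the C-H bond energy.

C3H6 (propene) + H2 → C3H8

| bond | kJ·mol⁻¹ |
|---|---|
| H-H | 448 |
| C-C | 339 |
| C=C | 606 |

D(C-H) ≈ 397 kJ/mol

Let D be the C-H bond energy.
Σ(broken) = 1×339 + 6×D + 1×606 + 1×448 = 1393 + 6D
Σ(formed) = 2×339 + 8×D = 678 + 8D
ΔH = Σ(broken) − Σ(formed) = (1393 + 6D) − (678 + 8D) = +715 − 2D
Setting this equal to −79 kJ gives 2D = 794, so D = 397 kJ/mol.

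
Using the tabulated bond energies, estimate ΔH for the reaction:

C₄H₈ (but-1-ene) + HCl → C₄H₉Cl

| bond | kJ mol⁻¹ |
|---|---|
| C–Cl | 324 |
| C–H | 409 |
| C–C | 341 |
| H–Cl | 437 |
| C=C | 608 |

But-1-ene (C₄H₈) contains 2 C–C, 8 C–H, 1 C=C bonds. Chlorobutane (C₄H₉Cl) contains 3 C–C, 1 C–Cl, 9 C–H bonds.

ΔH ≈ −29 kJ

Bonds broken (reactants):
  C–C: 2 × 341 = 682
  C–H: 8 × 409 = 3272
  C=C: 1 × 608 = 608
  H–Cl: 1 × 437 = 437
  Σ(broken) = 4999 kJ
Bonds formed (products):
  C–C: 3 × 341 = 1023
  C–Cl: 1 × 324 = 324
  C–H: 9 × 409 = 3681
  Σ(formed) = 5028 kJ
ΔH = Σ(broken) − Σ(formed) = 4999 − 5028 = −29 kJ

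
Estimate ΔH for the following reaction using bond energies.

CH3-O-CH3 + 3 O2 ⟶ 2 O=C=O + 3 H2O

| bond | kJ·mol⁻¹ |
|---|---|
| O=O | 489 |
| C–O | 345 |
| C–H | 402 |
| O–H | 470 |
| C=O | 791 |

ΔH ≈ −1415 kJ

Bonds broken (reactants):
  C–H: 6 × 402 = 2412
  C–O: 2 × 345 = 690
  O=O: 3 × 489 = 1467
  Σ(broken) = 4569 kJ
Bonds formed (products):
  C=O: 4 × 791 = 3164
  O–H: 6 × 470 = 2820
  Σ(formed) = 5984 kJ
ΔH = Σ(broken) − Σ(formed) = 4569 − 5984 = −1415 kJ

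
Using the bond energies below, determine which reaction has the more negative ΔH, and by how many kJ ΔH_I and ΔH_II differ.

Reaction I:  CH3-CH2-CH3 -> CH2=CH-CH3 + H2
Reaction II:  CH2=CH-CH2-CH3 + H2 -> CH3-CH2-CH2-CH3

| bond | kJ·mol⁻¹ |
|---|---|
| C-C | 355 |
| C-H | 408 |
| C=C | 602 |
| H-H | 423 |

Reaction II, by 292 kJ

Reaction I:
  Bonds broken (reactants):
    C-C: 2 × 355 = 710
    C-H: 8 × 408 = 3264
    Σ(broken) = 3974 kJ
  Bonds formed (products):
    C-C: 1 × 355 = 355
    C-H: 6 × 408 = 2448
    C=C: 1 × 602 = 602
    H-H: 1 × 423 = 423
    Σ(formed) = 3828 kJ
  ΔH_I = 3974 − 3828 = +146 kJ
Reaction II:
  Bonds broken (reactants):
    C-C: 2 × 355 = 710
    C-H: 8 × 408 = 3264
    C=C: 1 × 602 = 602
    H-H: 1 × 423 = 423
    Σ(broken) = 4999 kJ
  Bonds formed (products):
    C-C: 3 × 355 = 1065
    C-H: 10 × 408 = 4080
    Σ(formed) = 5145 kJ
  ΔH_II = 4999 − 5145 = −146 kJ
ΔH_I − ΔH_II = +292 kJ, so reaction II has the more negative ΔH; |ΔH_I − ΔH_II| = 292 kJ.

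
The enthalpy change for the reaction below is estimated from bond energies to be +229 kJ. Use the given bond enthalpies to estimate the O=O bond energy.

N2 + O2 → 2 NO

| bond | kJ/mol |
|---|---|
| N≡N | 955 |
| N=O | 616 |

D(O=O) ≈ 506 kJ/mol

Let D be the O=O bond energy.
Σ(broken) = 1×955 + 1×D = 955 + D
Σ(formed) = 2×616 = 1232
ΔH = Σ(broken) − Σ(formed) = (955 + D) − (1232) = −277 + D
Setting this equal to +229 kJ gives D = 506 kJ/mol.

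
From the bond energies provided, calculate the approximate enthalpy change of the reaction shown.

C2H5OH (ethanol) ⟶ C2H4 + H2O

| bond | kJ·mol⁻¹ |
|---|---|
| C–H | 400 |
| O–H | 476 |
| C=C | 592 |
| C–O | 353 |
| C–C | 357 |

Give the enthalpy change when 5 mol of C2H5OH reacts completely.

Bonds broken (reactants):
  C–C: 1 × 357 = 357
  C–H: 5 × 400 = 2000
  C–O: 1 × 353 = 353
  O–H: 1 × 476 = 476
  Σ(broken) = 3186 kJ
Bonds formed (products):
  C–H: 4 × 400 = 1600
  C=C: 1 × 592 = 592
  O–H: 2 × 476 = 952
  Σ(formed) = 3144 kJ
ΔH = Σ(broken) − Σ(formed) = 3186 − 3144 = +42 kJ
For 5× the reaction as written: 5 × (+42) = +210 kJ

ΔH = +210 kJ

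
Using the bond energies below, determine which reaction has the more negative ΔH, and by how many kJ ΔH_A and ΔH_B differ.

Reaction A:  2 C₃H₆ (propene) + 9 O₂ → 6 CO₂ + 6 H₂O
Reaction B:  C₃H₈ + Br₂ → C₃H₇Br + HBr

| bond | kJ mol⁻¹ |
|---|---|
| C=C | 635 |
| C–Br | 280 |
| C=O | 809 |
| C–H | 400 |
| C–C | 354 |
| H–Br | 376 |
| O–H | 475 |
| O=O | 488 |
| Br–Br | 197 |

Reaction A, by 4179 kJ

Reaction A:
  Bonds broken (reactants):
    C–C: 2 × 354 = 708
    C–H: 12 × 400 = 4800
    C=C: 2 × 635 = 1270
    O=O: 9 × 488 = 4392
    Σ(broken) = 11170 kJ
  Bonds formed (products):
    C=O: 12 × 809 = 9708
    O–H: 12 × 475 = 5700
    Σ(formed) = 15408 kJ
  ΔH_A = 11170 − 15408 = −4238 kJ
Reaction B:
  Bonds broken (reactants):
    Br–Br: 1 × 197 = 197
    C–C: 2 × 354 = 708
    C–H: 8 × 400 = 3200
    Σ(broken) = 4105 kJ
  Bonds formed (products):
    C–Br: 1 × 280 = 280
    C–C: 2 × 354 = 708
    C–H: 7 × 400 = 2800
    H–Br: 1 × 376 = 376
    Σ(formed) = 4164 kJ
  ΔH_B = 4105 − 4164 = −59 kJ
ΔH_A − ΔH_B = −4179 kJ, so reaction A has the more negative ΔH; |ΔH_A − ΔH_B| = 4179 kJ.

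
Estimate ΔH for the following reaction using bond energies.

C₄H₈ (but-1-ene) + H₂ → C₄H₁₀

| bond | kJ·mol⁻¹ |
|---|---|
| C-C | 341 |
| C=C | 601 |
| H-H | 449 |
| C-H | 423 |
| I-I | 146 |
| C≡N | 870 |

Bonds broken (reactants):
  C-C: 2 × 341 = 682
  C-H: 8 × 423 = 3384
  C=C: 1 × 601 = 601
  H-H: 1 × 449 = 449
  Σ(broken) = 5116 kJ
Bonds formed (products):
  C-C: 3 × 341 = 1023
  C-H: 10 × 423 = 4230
  Σ(formed) = 5253 kJ
ΔH = Σ(broken) − Σ(formed) = 5116 − 5253 = −137 kJ

ΔH ≈ −137 kJ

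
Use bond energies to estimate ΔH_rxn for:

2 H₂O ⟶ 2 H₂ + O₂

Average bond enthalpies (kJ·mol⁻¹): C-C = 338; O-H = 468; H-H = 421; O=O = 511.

Bonds broken (reactants):
  O-H: 4 × 468 = 1872
  Σ(broken) = 1872 kJ
Bonds formed (products):
  H-H: 2 × 421 = 842
  O=O: 1 × 511 = 511
  Σ(formed) = 1353 kJ
ΔH = Σ(broken) − Σ(formed) = 1872 − 1353 = +519 kJ

ΔH ≈ +519 kJ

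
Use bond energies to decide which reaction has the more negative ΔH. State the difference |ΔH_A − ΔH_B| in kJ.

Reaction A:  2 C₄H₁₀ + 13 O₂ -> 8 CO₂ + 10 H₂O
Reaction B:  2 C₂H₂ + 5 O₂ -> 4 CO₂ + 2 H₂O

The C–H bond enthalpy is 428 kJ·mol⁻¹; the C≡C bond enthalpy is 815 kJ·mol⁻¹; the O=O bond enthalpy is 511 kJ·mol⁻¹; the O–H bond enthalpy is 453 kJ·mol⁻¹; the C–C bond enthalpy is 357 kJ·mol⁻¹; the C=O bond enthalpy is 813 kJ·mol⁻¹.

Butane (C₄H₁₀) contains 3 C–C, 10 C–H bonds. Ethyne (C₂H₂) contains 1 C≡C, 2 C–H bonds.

Reaction A:
  Bonds broken (reactants):
    C–C: 6 × 357 = 2142
    C–H: 20 × 428 = 8560
    O=O: 13 × 511 = 6643
    Σ(broken) = 17345 kJ
  Bonds formed (products):
    C=O: 16 × 813 = 13008
    O–H: 20 × 453 = 9060
    Σ(formed) = 22068 kJ
  ΔH_A = 17345 − 22068 = −4723 kJ
Reaction B:
  Bonds broken (reactants):
    C≡C: 2 × 815 = 1630
    C–H: 4 × 428 = 1712
    O=O: 5 × 511 = 2555
    Σ(broken) = 5897 kJ
  Bonds formed (products):
    C=O: 8 × 813 = 6504
    O–H: 4 × 453 = 1812
    Σ(formed) = 8316 kJ
  ΔH_B = 5897 − 8316 = −2419 kJ
ΔH_A − ΔH_B = −2304 kJ, so reaction A has the more negative ΔH; |ΔH_A − ΔH_B| = 2304 kJ.

Reaction A, by 2304 kJ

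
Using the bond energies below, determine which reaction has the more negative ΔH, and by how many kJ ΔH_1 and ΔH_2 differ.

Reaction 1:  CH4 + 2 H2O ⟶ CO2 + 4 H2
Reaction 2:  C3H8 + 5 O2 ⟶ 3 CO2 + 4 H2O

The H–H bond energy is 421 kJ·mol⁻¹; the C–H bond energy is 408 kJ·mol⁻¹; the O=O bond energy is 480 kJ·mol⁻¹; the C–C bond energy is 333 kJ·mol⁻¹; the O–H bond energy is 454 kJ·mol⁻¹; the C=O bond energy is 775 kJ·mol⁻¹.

Reaction 1:
  Bonds broken (reactants):
    C–H: 4 × 408 = 1632
    O–H: 4 × 454 = 1816
    Σ(broken) = 3448 kJ
  Bonds formed (products):
    C=O: 2 × 775 = 1550
    H–H: 4 × 421 = 1684
    Σ(formed) = 3234 kJ
  ΔH_1 = 3448 − 3234 = +214 kJ
Reaction 2:
  Bonds broken (reactants):
    C–C: 2 × 333 = 666
    C–H: 8 × 408 = 3264
    O=O: 5 × 480 = 2400
    Σ(broken) = 6330 kJ
  Bonds formed (products):
    C=O: 6 × 775 = 4650
    O–H: 8 × 454 = 3632
    Σ(formed) = 8282 kJ
  ΔH_2 = 6330 − 8282 = −1952 kJ
ΔH_1 − ΔH_2 = +2166 kJ, so reaction 2 has the more negative ΔH; |ΔH_1 − ΔH_2| = 2166 kJ.

Reaction 2, by 2166 kJ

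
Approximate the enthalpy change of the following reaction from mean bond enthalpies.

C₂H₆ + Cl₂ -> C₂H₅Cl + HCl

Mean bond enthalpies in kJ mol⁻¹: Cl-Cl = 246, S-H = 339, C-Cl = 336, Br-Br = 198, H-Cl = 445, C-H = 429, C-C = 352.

ΔH ≈ −106 kJ

Bonds broken (reactants):
  C-C: 1 × 352 = 352
  C-H: 6 × 429 = 2574
  Cl-Cl: 1 × 246 = 246
  Σ(broken) = 3172 kJ
Bonds formed (products):
  C-C: 1 × 352 = 352
  C-Cl: 1 × 336 = 336
  C-H: 5 × 429 = 2145
  H-Cl: 1 × 445 = 445
  Σ(formed) = 3278 kJ
ΔH = Σ(broken) − Σ(formed) = 3172 − 3278 = −106 kJ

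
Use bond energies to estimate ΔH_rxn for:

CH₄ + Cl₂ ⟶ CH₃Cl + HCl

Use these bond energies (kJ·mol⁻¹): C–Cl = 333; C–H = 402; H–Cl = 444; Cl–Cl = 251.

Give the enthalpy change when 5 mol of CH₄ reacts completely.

ΔH = −620 kJ

Bonds broken (reactants):
  C–H: 4 × 402 = 1608
  Cl–Cl: 1 × 251 = 251
  Σ(broken) = 1859 kJ
Bonds formed (products):
  C–Cl: 1 × 333 = 333
  C–H: 3 × 402 = 1206
  H–Cl: 1 × 444 = 444
  Σ(formed) = 1983 kJ
ΔH = Σ(broken) − Σ(formed) = 1859 − 1983 = −124 kJ
For 5× the reaction as written: 5 × (−124) = −620 kJ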